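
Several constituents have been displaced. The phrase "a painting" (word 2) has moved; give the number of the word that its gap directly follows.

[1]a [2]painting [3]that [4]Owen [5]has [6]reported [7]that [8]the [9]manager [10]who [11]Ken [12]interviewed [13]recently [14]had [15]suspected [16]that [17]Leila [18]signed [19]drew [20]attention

The displaced element is "a painting" (word 2).
It is linked across 2 clause boundaries (that → that).
It functions as the direct object of "signed", so the gap sits immediately after word 18 ("signed").
Base order: Owen has reported that the manager who Ken interviewed recently had suspected that Leila signed a painting.

18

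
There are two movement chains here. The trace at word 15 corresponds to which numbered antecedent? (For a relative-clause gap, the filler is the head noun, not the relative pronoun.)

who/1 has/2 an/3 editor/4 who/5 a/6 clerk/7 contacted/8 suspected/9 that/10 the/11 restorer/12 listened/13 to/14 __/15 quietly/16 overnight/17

1

The marked gap is the object of the preposition "to" of "listened".
Its filler is the fronted wh-phrase "who", at word 1.
(The other dependency links word 4 to a gap after word 8.)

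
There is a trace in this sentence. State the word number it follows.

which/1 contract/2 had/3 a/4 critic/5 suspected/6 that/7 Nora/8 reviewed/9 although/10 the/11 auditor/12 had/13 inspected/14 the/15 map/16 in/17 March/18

9

The displaced element is "which contract" (word 2).
It is linked across 1 clause boundary (that).
It functions as the direct object of "reviewed", so the gap sits immediately after word 9 ("reviewed").
Base order: A critic had suspected that Nora reviewed which contract although the auditor had inspected the map in March.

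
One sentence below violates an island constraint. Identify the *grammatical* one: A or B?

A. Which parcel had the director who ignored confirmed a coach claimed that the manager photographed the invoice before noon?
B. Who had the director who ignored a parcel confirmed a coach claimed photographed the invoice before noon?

B

In A, the wh-phrase is extracted from inside a complex-NP island (relative clause) (introduced by "who"), which blocks movement.
In B, the extraction path crosses only that-complement boundaries, which are transparent.
So B is grammatical.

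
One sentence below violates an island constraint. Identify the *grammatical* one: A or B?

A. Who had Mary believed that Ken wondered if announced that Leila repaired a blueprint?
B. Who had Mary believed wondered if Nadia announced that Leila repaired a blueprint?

In A, the wh-phrase is extracted from inside a wh-island (introduced by "if"), which blocks movement.
In B, the extraction path crosses only that-complement boundaries, which are transparent.
So B is grammatical.

B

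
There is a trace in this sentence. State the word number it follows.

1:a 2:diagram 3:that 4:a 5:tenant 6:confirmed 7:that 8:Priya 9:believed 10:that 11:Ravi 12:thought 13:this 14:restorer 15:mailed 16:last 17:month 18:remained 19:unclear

15

The displaced element is "a diagram" (word 2).
It is linked across 3 clause boundaries (that → that → Ø).
It functions as the direct object of "mailed", so the gap sits immediately after word 15 ("mailed").
Base order: A tenant confirmed that Priya believed that Ravi thought this restorer mailed a diagram last month.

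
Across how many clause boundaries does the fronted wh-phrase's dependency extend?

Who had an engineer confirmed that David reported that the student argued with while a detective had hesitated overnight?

2

"who" is extracted from the PP object of "argued".
Boundaries crossed, outermost first: [that], [that] — 2 in total.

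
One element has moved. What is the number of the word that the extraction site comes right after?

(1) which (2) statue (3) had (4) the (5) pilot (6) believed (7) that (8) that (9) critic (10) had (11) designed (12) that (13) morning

The displaced element is "which statue" (word 2).
It is linked across 1 clause boundary (that).
It functions as the direct object of "designed", so the gap sits immediately after word 11 ("designed").
Base order: The pilot had believed that that critic had designed which statue that morning.

11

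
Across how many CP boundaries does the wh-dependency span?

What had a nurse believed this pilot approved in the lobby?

"what" is extracted from the object of "approved".
Boundaries crossed, outermost first: [Ø] — 1 in total.

1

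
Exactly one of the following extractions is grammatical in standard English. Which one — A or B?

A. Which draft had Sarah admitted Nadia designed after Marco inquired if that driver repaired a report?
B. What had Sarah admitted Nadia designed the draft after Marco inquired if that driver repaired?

A

In B, the wh-phrase is extracted from inside an adjunct island (introduced by "after"), which blocks movement.
In A, the extraction path crosses only that-complement boundaries, which are transparent.
So A is grammatical.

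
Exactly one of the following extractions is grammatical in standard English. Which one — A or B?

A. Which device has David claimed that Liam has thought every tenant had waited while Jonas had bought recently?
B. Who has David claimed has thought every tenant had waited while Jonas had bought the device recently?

In A, the wh-phrase is extracted from inside an adjunct island (introduced by "while"), which blocks movement.
In B, the extraction path crosses only that-complement boundaries, which are transparent.
So B is grammatical.

B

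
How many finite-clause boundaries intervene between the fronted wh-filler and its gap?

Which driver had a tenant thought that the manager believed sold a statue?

"which driver" is extracted from the subject of "sold".
Boundaries crossed, outermost first: [that], [Ø] — 2 in total.

2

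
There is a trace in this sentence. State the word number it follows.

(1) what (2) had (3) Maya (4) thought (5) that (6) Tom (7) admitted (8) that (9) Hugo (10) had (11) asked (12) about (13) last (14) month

The displaced element is "what" (word 1).
It is linked across 2 clause boundaries (that → that).
It functions as the object of the preposition "about" of "asked", so the gap sits immediately after word 12 ("about").
Base order: Maya had thought that Tom admitted that Hugo had asked about what last month.

12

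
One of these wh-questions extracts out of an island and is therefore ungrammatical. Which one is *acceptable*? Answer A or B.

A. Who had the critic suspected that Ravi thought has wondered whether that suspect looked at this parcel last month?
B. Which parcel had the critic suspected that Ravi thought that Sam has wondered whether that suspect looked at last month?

A

In B, the wh-phrase is extracted from inside a wh-island (introduced by "whether"), which blocks movement.
In A, the extraction path crosses only that-complement boundaries, which are transparent.
So A is grammatical.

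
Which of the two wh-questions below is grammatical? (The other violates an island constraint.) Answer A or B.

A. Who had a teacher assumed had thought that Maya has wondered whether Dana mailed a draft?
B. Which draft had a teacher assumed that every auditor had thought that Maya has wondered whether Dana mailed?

In B, the wh-phrase is extracted from inside a wh-island (introduced by "whether"), which blocks movement.
In A, the extraction path crosses only that-complement boundaries, which are transparent.
So A is grammatical.

A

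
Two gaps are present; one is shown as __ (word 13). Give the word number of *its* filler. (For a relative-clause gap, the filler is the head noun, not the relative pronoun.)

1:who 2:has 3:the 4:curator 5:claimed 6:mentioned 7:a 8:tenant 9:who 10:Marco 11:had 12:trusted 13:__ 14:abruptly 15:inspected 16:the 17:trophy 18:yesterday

The marked gap is inside the relative clause, the direct object of "trusted".
Its filler is the head noun "tenant" (via "who"), at word 8.
(The other dependency links word 1 to a gap after word 5.)

8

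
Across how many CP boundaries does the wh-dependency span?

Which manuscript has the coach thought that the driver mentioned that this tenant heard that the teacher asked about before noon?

3

"which manuscript" is extracted from the PP object of "asked".
Boundaries crossed, outermost first: [that], [that], [that] — 3 in total.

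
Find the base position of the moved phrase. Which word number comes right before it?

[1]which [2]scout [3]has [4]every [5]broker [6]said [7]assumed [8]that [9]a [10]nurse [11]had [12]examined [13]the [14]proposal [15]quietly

6

The displaced element is "which scout" (word 2).
It is linked across 1 clause boundary (Ø).
It functions as the subject of "assumed", so the gap sits immediately after word 6 ("said").
Base order: Every broker has said that which scout assumed that a nurse had examined the proposal quietly.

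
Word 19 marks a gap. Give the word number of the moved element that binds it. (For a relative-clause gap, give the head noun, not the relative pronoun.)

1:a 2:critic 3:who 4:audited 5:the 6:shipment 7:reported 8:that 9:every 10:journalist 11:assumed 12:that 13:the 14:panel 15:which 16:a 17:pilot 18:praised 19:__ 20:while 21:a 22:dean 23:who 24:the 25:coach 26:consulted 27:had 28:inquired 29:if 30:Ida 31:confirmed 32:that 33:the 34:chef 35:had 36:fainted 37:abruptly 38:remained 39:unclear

The gap at 19 is the object of "praised", inside a relative clause.
The relative pronoun is "which" (word 15); it is bound by the head noun immediately before it.
Its filler is the head noun "panel", at word 14.

14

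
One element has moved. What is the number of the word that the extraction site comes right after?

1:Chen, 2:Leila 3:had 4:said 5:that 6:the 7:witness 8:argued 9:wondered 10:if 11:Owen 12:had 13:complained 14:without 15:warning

The displaced element is "Chen" (word 1).
It is linked across 2 clause boundaries (that → Ø).
It functions as the subject of "wondered", so the gap sits immediately after word 8 ("argued").
Base order: Leila had said that the witness argued that Chen wondered if Owen had complained without warning.

8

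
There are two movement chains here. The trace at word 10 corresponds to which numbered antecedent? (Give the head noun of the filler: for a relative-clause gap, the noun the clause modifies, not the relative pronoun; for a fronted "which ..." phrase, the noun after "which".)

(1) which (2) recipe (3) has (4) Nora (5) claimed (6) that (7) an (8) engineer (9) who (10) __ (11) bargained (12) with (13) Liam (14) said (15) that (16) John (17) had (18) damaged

8

The marked gap is inside the relative clause, the subject of "bargained".
Its filler is the head noun "engineer" (via "who"), at word 8.
(The other dependency links word 2 to a gap after word 18.)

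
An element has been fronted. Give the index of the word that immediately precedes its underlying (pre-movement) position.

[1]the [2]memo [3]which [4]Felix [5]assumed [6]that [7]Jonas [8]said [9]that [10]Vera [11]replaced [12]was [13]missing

11

The displaced element is "the memo" (word 2).
It is linked across 2 clause boundaries (that → that).
It functions as the direct object of "replaced", so the gap sits immediately after word 11 ("replaced").
Base order: Felix assumed that Jonas said that Vera replaced the memo.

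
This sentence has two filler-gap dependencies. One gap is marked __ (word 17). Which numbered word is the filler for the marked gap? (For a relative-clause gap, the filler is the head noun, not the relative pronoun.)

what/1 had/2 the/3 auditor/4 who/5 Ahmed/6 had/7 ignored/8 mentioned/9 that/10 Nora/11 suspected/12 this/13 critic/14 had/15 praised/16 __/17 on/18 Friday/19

1

The marked gap is the direct object of "praised".
Its filler is the fronted wh-phrase "what", at word 1.
(The other dependency links word 4 to a gap after word 8.)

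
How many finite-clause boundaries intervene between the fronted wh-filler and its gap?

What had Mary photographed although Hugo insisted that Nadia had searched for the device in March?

0

"what" originates inside the matrix clause — no clause boundary is crossed.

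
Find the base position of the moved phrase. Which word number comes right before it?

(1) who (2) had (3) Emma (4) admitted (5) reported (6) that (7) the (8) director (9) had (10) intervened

4

The displaced element is "who" (word 1).
It is linked across 1 clause boundary (Ø).
It functions as the subject of "reported", so the gap sits immediately after word 4 ("admitted").
Base order: Emma had admitted that who reported that the director had intervened.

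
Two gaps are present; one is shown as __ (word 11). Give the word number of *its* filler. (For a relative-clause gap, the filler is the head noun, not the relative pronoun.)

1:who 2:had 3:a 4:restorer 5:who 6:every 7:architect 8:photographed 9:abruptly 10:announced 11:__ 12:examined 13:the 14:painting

1

The marked gap is the subject of "examined".
Its filler is the fronted wh-phrase "who", at word 1.
(The other dependency links word 4 to a gap after word 8.)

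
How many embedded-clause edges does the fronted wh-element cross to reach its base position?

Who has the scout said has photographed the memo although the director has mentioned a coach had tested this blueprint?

"who" is extracted from the subject of "photographed".
Boundaries crossed, outermost first: [Ø] — 1 in total.

1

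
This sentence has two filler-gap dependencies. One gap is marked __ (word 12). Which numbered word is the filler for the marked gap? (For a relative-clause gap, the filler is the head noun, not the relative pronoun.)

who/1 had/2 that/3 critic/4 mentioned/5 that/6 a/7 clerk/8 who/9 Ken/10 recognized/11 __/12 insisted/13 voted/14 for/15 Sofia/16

8

The marked gap is inside the relative clause, the direct object of "recognized".
Its filler is the head noun "clerk" (via "who"), at word 8.
(The other dependency links word 1 to a gap after word 13.)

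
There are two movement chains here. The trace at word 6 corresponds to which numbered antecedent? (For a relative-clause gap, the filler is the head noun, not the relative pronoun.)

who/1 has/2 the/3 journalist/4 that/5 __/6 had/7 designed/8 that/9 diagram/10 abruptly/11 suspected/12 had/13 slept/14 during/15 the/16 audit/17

4

The marked gap is inside the relative clause, the subject of "designed".
Its filler is the head noun "journalist" (via "that"), at word 4.
(The other dependency links word 1 to a gap after word 12.)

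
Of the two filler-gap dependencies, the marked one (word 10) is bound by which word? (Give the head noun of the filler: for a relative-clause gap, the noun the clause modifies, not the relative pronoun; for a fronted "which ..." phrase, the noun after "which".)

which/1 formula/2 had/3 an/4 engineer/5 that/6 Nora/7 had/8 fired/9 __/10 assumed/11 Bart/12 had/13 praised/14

5

The marked gap is inside the relative clause, the direct object of "fired".
Its filler is the head noun "engineer" (via "that"), at word 5.
(The other dependency links word 2 to a gap after word 14.)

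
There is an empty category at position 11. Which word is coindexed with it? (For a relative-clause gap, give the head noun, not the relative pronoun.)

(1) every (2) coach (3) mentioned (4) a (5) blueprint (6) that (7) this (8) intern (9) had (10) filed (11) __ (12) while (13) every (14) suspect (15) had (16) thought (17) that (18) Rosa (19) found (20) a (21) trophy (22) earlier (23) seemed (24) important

5

The gap at 11 is the object of "filed", inside a relative clause.
The relative pronoun is "that" (word 6); it is bound by the head noun immediately before it.
Its filler is the head noun "blueprint", at word 5.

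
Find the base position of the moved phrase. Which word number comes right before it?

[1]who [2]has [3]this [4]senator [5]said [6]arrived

The displaced element is "who" (word 1).
It is linked across 1 clause boundary (Ø).
It functions as the subject of "arrived", so the gap sits immediately after word 5 ("said").
Base order: This senator has said that who arrived.

5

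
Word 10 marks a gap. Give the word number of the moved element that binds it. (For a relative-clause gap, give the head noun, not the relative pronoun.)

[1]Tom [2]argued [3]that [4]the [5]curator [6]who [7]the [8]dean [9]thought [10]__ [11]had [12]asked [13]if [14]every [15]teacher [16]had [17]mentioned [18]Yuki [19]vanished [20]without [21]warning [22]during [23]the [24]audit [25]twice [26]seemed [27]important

The gap at 10 is the subject of "asked", inside a relative clause.
The relative pronoun is "who" (word 6); it is bound by the head noun immediately before it.
Its filler is the head noun "curator", at word 5.

5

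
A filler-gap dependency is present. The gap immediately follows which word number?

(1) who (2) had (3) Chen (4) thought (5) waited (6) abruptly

The displaced element is "who" (word 1).
It is linked across 1 clause boundary (Ø).
It functions as the subject of "waited", so the gap sits immediately after word 4 ("thought").
Base order: Chen had thought that who waited abruptly.

4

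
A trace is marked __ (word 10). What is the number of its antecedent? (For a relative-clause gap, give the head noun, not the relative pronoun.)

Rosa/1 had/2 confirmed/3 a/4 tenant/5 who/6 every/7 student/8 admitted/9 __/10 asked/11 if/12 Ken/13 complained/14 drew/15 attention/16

The gap at 10 is the subject of "asked", inside a relative clause.
The relative pronoun is "who" (word 6); it is bound by the head noun immediately before it.
Its filler is the head noun "tenant", at word 5.

5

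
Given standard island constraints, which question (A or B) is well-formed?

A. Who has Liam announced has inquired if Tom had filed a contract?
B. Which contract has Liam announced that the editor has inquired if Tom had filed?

A

In B, the wh-phrase is extracted from inside a wh-island (introduced by "if"), which blocks movement.
In A, the extraction path crosses only that-complement boundaries, which are transparent.
So A is grammatical.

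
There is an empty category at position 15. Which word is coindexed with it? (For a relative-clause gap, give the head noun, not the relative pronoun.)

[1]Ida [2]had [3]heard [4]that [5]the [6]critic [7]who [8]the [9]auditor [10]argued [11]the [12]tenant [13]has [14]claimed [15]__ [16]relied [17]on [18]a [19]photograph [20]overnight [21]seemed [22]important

The gap at 15 is the subject of "relied", inside a relative clause.
The relative pronoun is "who" (word 7); it is bound by the head noun immediately before it.
Its filler is the head noun "critic", at word 6.

6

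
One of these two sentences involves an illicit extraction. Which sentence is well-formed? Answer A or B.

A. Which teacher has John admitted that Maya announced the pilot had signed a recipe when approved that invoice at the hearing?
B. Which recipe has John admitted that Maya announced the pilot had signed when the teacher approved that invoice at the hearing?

B

In A, the wh-phrase is extracted from inside an adjunct island (introduced by "when"), which blocks movement.
In B, the extraction path crosses only that-complement boundaries, which are transparent.
So B is grammatical.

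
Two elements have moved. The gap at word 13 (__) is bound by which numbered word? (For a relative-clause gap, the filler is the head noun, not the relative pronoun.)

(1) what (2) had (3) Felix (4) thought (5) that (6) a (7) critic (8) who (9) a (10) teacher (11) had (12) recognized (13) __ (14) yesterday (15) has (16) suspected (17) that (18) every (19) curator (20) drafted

The marked gap is inside the relative clause, the direct object of "recognized".
Its filler is the head noun "critic" (via "who"), at word 7.
(The other dependency links word 1 to a gap after word 20.)

7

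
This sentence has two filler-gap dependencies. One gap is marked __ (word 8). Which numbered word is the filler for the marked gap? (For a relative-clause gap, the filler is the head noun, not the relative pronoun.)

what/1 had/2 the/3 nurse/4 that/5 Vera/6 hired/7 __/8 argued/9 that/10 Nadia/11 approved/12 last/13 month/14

4

The marked gap is inside the relative clause, the direct object of "hired".
Its filler is the head noun "nurse" (via "that"), at word 4.
(The other dependency links word 1 to a gap after word 12.)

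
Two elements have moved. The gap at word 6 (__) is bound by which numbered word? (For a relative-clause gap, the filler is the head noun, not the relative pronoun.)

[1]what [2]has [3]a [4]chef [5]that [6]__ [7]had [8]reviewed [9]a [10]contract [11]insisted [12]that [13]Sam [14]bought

4

The marked gap is inside the relative clause, the subject of "reviewed".
Its filler is the head noun "chef" (via "that"), at word 4.
(The other dependency links word 1 to a gap after word 14.)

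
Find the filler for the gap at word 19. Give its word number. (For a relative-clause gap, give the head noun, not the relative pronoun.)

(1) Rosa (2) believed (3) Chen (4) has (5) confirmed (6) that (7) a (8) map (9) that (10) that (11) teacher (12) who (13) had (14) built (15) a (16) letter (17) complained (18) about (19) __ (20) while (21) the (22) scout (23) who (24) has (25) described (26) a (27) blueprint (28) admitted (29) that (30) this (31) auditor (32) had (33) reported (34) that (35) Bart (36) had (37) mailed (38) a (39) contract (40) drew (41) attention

The gap at 19 is the prepositional object of "complained", inside a relative clause.
The relative pronoun is "that" (word 9); it is bound by the head noun immediately before it.
Its filler is the head noun "map", at word 8.

8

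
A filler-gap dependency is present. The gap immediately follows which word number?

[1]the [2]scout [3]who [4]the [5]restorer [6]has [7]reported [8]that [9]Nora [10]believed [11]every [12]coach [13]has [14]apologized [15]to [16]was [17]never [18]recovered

The displaced element is "the scout" (word 2).
It is linked across 2 clause boundaries (that → Ø).
It functions as the object of the preposition "to" of "apologized", so the gap sits immediately after word 15 ("to").
Base order: The restorer has reported that Nora believed every coach has apologized to the scout.

15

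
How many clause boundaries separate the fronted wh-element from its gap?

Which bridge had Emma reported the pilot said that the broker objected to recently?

2

"which bridge" is extracted from the PP object of "objected".
Boundaries crossed, outermost first: [Ø], [that] — 2 in total.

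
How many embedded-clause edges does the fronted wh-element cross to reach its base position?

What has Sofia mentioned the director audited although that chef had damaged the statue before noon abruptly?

"what" is extracted from the object of "audited".
Boundaries crossed, outermost first: [Ø] — 1 in total.

1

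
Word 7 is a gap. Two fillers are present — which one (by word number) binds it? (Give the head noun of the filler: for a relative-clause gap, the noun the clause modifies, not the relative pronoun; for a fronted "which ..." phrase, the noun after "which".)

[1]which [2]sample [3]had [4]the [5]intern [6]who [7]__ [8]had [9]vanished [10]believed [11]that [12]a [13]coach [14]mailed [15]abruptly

The marked gap is inside the relative clause, the subject of "vanished".
Its filler is the head noun "intern" (via "who"), at word 5.
(The other dependency links word 2 to a gap after word 14.)

5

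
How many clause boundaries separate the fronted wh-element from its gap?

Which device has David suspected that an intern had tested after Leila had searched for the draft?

"which device" is extracted from the object of "tested".
Boundaries crossed, outermost first: [that] — 1 in total.

1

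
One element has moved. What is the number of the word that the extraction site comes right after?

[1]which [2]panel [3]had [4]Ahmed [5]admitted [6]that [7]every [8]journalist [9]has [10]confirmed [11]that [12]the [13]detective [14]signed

14

The displaced element is "which panel" (word 2).
It is linked across 2 clause boundaries (that → that).
It functions as the direct object of "signed", so the gap sits immediately after word 14 ("signed").
Base order: Ahmed had admitted that every journalist has confirmed that the detective signed which panel.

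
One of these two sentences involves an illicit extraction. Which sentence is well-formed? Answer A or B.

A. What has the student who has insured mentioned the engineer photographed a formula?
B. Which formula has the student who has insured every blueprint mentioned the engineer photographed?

In A, the wh-phrase is extracted from inside a complex-NP island (relative clause) (introduced by "who"), which blocks movement.
In B, the extraction path crosses only that-complement boundaries, which are transparent.
So B is grammatical.

B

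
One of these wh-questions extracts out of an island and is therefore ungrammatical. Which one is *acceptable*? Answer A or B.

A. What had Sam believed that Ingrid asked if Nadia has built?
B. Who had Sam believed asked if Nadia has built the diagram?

In A, the wh-phrase is extracted from inside a wh-island (introduced by "if"), which blocks movement.
In B, the extraction path crosses only that-complement boundaries, which are transparent.
So B is grammatical.

B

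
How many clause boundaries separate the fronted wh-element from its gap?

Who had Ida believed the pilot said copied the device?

2

"who" is extracted from the subject of "copied".
Boundaries crossed, outermost first: [Ø], [Ø] — 2 in total.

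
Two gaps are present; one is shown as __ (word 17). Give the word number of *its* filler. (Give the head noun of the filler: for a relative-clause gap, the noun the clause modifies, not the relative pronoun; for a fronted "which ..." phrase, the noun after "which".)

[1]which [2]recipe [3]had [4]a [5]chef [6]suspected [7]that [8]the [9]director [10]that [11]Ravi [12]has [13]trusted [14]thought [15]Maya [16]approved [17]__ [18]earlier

The marked gap is the direct object of "approved".
Its filler is the fronted wh-phrase "which recipe", at word 2.
(The other dependency links word 9 to a gap after word 13.)

2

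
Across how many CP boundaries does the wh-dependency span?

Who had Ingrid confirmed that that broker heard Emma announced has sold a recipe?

"who" is extracted from the subject of "sold".
Boundaries crossed, outermost first: [that], [Ø], [Ø] — 3 in total.

3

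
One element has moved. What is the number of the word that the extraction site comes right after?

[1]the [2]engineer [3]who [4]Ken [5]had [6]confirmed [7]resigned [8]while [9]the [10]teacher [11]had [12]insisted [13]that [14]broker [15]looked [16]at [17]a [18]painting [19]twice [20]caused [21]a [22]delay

6

The displaced element is "the engineer" (word 2).
It is linked across 1 clause boundary (Ø).
It functions as the subject of "resigned", so the gap sits immediately after word 6 ("confirmed").
Base order: Ken had confirmed that the engineer resigned while the teacher had insisted that broker looked at a painting twice.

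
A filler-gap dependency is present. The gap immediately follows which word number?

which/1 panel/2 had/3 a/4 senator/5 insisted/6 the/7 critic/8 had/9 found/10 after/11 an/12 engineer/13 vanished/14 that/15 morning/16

The displaced element is "which panel" (word 2).
It is linked across 1 clause boundary (Ø).
It functions as the direct object of "found", so the gap sits immediately after word 10 ("found").
Base order: A senator had insisted the critic had found which panel after an engineer vanished that morning.

10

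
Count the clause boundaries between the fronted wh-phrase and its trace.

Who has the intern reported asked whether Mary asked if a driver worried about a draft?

1

"who" is extracted from the subject of "asked".
Boundaries crossed, outermost first: [Ø] — 1 in total.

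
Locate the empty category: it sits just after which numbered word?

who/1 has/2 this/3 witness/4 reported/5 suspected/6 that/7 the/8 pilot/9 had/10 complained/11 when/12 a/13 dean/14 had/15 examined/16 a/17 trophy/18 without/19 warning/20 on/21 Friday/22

5

The displaced element is "who" (word 1).
It is linked across 1 clause boundary (Ø).
It functions as the subject of "suspected", so the gap sits immediately after word 5 ("reported").
Base order: This witness has reported that who suspected that the pilot had complained when a dean had examined a trophy without warning on Friday.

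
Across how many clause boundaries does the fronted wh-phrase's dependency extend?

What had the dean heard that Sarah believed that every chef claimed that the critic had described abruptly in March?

3

"what" is extracted from the object of "described".
Boundaries crossed, outermost first: [that], [that], [that] — 3 in total.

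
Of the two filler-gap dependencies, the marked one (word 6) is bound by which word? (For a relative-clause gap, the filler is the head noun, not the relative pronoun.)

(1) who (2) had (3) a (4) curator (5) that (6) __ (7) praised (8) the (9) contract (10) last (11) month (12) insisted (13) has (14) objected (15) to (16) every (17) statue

The marked gap is inside the relative clause, the subject of "praised".
Its filler is the head noun "curator" (via "that"), at word 4.
(The other dependency links word 1 to a gap after word 12.)

4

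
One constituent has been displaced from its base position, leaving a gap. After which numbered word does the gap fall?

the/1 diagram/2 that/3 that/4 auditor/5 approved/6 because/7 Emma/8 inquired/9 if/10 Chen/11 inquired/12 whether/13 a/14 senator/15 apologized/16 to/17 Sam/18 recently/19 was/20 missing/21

6

The displaced element is "the diagram" (word 2).
It functions as the direct object of "approved", so the gap sits immediately after word 6 ("approved").
Base order: That auditor approved the diagram because Emma inquired if Chen inquired whether a senator apologized to Sam recently.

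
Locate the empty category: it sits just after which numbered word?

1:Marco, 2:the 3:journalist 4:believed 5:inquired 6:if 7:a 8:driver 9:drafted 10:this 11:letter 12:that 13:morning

4

The displaced element is "Marco" (word 1).
It is linked across 1 clause boundary (Ø).
It functions as the subject of "inquired", so the gap sits immediately after word 4 ("believed").
Base order: The journalist believed that Marco inquired if a driver drafted this letter that morning.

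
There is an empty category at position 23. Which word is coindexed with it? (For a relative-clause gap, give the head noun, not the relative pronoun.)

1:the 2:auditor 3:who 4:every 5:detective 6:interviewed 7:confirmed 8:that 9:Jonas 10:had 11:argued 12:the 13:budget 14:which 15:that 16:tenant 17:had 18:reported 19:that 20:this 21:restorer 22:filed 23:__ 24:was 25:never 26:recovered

The gap at 23 is the object of "filed", inside a relative clause.
The relative pronoun is "which" (word 14); it is bound by the head noun immediately before it.
Its filler is the head noun "budget", at word 13.

13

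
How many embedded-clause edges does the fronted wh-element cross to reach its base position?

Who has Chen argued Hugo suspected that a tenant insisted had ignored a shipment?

3

"who" is extracted from the subject of "ignored".
Boundaries crossed, outermost first: [Ø], [that], [Ø] — 3 in total.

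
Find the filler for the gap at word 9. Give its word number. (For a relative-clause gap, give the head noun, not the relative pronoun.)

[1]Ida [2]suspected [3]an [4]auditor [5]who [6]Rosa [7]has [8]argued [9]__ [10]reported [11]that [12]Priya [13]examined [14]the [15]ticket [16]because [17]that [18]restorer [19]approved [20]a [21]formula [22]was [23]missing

4

The gap at 9 is the subject of "reported", inside a relative clause.
The relative pronoun is "who" (word 5); it is bound by the head noun immediately before it.
Its filler is the head noun "auditor", at word 4.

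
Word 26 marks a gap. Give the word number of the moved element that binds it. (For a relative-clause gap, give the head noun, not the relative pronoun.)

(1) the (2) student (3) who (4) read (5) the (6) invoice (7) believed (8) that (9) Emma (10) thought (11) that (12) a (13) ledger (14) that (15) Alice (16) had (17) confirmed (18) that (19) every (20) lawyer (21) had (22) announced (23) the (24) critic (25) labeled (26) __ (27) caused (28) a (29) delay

The gap at 26 is the object of "labeled", inside a relative clause.
The relative pronoun is "that" (word 14); it is bound by the head noun immediately before it.
Its filler is the head noun "ledger", at word 13.

13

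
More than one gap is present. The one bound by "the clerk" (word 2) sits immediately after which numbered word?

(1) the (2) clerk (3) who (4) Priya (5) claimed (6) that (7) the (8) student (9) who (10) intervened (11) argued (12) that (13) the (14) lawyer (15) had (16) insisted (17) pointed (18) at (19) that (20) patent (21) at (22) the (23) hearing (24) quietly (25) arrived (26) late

The displaced element is "the clerk" (word 2).
It is linked across 3 clause boundaries (that → that → Ø).
It functions as the subject of "pointed", so the gap sits immediately after word 16 ("insisted").
Base order: Priya claimed that the student who intervened argued that the lawyer had insisted that the clerk pointed at that patent at the hearing quietly.

16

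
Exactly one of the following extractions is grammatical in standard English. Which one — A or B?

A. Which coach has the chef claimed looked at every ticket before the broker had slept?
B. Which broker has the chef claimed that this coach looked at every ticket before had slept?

A

In B, the wh-phrase is extracted from inside an adjunct island (introduced by "before"), which blocks movement.
In A, the extraction path crosses only that-complement boundaries, which are transparent.
So A is grammatical.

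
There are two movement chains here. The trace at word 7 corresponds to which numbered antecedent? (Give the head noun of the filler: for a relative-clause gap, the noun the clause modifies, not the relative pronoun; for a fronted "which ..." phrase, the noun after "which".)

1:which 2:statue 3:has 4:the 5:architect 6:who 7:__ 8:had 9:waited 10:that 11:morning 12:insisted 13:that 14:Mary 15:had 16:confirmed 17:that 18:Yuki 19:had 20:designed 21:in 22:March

5

The marked gap is inside the relative clause, the subject of "waited".
Its filler is the head noun "architect" (via "who"), at word 5.
(The other dependency links word 2 to a gap after word 20.)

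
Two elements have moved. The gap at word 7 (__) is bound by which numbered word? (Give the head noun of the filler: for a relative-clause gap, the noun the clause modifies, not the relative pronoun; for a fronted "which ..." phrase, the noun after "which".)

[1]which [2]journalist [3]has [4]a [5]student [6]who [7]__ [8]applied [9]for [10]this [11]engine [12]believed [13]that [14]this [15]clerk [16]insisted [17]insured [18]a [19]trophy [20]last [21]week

5

The marked gap is inside the relative clause, the subject of "applied".
Its filler is the head noun "student" (via "who"), at word 5.
(The other dependency links word 2 to a gap after word 16.)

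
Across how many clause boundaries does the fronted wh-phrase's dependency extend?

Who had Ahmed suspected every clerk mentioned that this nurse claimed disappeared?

"who" is extracted from the subject of "disappeared".
Boundaries crossed, outermost first: [Ø], [that], [Ø] — 3 in total.

3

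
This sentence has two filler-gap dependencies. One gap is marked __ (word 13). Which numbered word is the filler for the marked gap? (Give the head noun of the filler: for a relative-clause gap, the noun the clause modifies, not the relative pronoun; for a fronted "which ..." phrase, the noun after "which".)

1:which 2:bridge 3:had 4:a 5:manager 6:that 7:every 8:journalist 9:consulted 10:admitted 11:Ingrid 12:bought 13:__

2

The marked gap is the direct object of "bought".
Its filler is the fronted wh-phrase "which bridge", at word 2.
(The other dependency links word 5 to a gap after word 9.)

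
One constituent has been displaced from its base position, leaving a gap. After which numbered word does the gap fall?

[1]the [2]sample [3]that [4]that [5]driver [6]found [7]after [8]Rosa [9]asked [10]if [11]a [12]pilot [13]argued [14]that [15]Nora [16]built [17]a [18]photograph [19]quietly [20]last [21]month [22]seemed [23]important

6

The displaced element is "the sample" (word 2).
It functions as the direct object of "found", so the gap sits immediately after word 6 ("found").
Base order: That driver found the sample after Rosa asked if a pilot argued that Nora built a photograph quietly last month.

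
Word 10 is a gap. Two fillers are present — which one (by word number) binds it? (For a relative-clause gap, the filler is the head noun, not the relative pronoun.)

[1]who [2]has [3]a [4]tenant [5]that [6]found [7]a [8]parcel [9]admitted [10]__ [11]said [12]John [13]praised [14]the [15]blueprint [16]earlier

The marked gap is the subject of "said".
Its filler is the fronted wh-phrase "who", at word 1.
(The other dependency links word 4 to a gap after word 5.)

1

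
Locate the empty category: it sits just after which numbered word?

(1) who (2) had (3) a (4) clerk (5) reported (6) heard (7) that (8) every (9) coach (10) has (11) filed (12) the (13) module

5

The displaced element is "who" (word 1).
It is linked across 1 clause boundary (Ø).
It functions as the subject of "heard", so the gap sits immediately after word 5 ("reported").
Base order: A clerk had reported that who heard that every coach has filed the module.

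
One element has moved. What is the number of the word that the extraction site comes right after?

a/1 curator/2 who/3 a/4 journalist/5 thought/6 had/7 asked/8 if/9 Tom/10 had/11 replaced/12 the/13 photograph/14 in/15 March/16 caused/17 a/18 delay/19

6

The displaced element is "a curator" (word 2).
It is linked across 1 clause boundary (Ø).
It functions as the subject of "asked", so the gap sits immediately after word 6 ("thought").
Base order: A journalist thought a curator had asked if Tom had replaced the photograph in March.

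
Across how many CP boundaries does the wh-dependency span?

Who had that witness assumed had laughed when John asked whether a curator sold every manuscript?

1

"who" is extracted from the subject of "laughed".
Boundaries crossed, outermost first: [Ø] — 1 in total.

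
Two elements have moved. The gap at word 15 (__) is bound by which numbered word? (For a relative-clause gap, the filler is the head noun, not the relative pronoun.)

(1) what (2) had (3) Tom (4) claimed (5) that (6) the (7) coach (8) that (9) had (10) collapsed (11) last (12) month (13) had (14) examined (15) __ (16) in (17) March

1

The marked gap is the direct object of "examined".
Its filler is the fronted wh-phrase "what", at word 1.
(The other dependency links word 7 to a gap after word 8.)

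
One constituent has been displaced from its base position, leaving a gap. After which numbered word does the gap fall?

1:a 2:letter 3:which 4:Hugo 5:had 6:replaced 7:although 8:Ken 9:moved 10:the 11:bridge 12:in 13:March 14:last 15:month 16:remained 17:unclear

The displaced element is "a letter" (word 2).
It functions as the direct object of "replaced", so the gap sits immediately after word 6 ("replaced").
Base order: Hugo had replaced a letter although Ken moved the bridge in March last month.

6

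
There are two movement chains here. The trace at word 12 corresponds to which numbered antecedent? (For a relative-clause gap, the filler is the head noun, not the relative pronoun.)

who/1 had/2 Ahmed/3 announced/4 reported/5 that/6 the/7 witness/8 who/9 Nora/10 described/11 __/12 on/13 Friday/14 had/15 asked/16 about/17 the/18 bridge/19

8

The marked gap is inside the relative clause, the direct object of "described".
Its filler is the head noun "witness" (via "who"), at word 8.
(The other dependency links word 1 to a gap after word 4.)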